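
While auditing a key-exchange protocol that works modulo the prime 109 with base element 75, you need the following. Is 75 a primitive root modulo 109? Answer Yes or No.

φ(109) = 109 − 1 = 108 = 2^2 · 3^3.
It suffices to check that the order of 75 is not a proper divisor of 108: compute 75^(108/q) for q ∈ {2, 3}.
75^54 ≡ 1 (mod 109)  [q = 2: ≡ 1 ✗]
75^36 ≡ 1 (mod 109)  [q = 3: ≡ 1 ✗]
Since 75^54 ≡ 1, the order of 75 divides 54 < 108, so 75 is not a primitive root.

No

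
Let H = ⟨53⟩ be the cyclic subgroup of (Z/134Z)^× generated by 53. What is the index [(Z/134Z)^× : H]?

3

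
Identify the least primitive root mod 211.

2

φ(211) = 211 − 1 = 210 = 2 · 3 · 5 · 7.
Test candidates g = 2, 3, … against the prime factors q ∈ {2, 3, 5, 7} of φ(211): g is a generator iff g^(210/q) ≢ 1 for every such q.
g = 2: 2^105 ≡ 210; 2^70 ≡ 196; 2^42 ≡ 107; 2^30 ≡ 171 — none is 1, so 2 is a primitive root.
Hence the least primitive root of 211 is 2.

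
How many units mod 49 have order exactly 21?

φ(49) = φ(7^2) = 7·(7−1) = 42 = 2 · 3 · 7.
In a cyclic group of order 42, there are φ(d) elements of order d for each divisor d of 42, and zero for non-divisors.
21 = 3 · 7 divides 42, and φ(21) = 12.

12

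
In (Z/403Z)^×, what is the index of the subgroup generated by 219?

6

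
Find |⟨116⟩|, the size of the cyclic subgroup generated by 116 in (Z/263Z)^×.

The order of 116 must divide φ(263) = 263 − 1 = 262 = 2 · 131.
Divisors of 262: 1, 2, 131, 262.
Check 116^d mod 263 for each divisor in increasing order:
116^1 ≡ 116 (mod 263)
116^2 ≡ 43 (mod 263)
116^131 ≡ 262 (mod 263)
116^262 ≡ 1 (mod 263) ✓
Therefore the multiplicative order of 116 modulo 263 is 262.

262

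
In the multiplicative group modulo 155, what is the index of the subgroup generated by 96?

4

ord(96) | φ(155) = φ(5·31) = (5−1)·(31−1) = 4·30 = 120 = 2^3 · 3 · 5.
Divisors of 120: 1, 2, 3, 4, 5, 6, 8, 10, 12, 15, 20, 24, 30, 40, 60, 120.
Check 96^d mod 155 for each divisor in increasing order:
96^1 ≡ 96 (mod 155)
96^2 ≡ 71 (mod 155)
96^3 ≡ 151 (mod 155)
96^4 ≡ 81 (mod 155)
96^5 ≡ 26 (mod 155)
96^6 ≡ 16 (mod 155)
96^8 ≡ 51 (mod 155)
96^10 ≡ 56 (mod 155)
96^12 ≡ 101 (mod 155)
96^15 ≡ 61 (mod 155)
96^20 ≡ 36 (mod 155)
96^24 ≡ 126 (mod 155)
96^30 ≡ 1 (mod 155) ✓
The order of 96 is 30, so the subgroup it generates has 30 elements.
The index is φ(155) / ord(96) = 120 / 30 = 4.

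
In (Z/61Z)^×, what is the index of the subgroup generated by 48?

10

The order of 48 must divide φ(61) = 61 − 1 = 60 = 2^2 · 3 · 5.
Divisors of 60: 1, 2, 3, 4, 5, 6, 10, 12, 15, 20, 30, 60.
Compute 48^d (mod 61) for the divisors d until we hit 1:
48^1 ≡ 48 (mod 61)
48^2 ≡ 47 (mod 61)
48^3 ≡ 60 (mod 61)
48^4 ≡ 13 (mod 61)
48^5 ≡ 14 (mod 61)
48^6 ≡ 1 (mod 61) ✓
So ord_61(48) = 6, hence |⟨48⟩| = 6.
Index = |(Z/61Z)^×| / |⟨48⟩| = 60 / 6 = 10.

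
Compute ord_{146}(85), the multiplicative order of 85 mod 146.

36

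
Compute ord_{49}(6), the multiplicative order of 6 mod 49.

14

The order of 6 must divide φ(49) = φ(7^2) = 7·(7−1) = 42 = 2 · 3 · 7.
Divisors of 42: 1, 2, 3, 6, 7, 14, 21, 42.
Test each divisor d:
6^1 ≡ 6 (mod 49)
6^2 ≡ 36 (mod 49)
6^3 ≡ 20 (mod 49)
6^6 ≡ 8 (mod 49)
6^7 ≡ 48 (mod 49)
6^14 ≡ 1 (mod 49) ✓
Therefore the multiplicative order of 6 modulo 49 is 14.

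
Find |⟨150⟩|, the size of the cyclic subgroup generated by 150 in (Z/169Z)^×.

The order of 150 must divide φ(169) = φ(13^2) = 13·(13−1) = 156 = 2^2 · 3 · 13.
Divisors of 156: 1, 2, 3, 4, 6, 12, 13, 26, 39, 52, 78, 156.
Check 150^d mod 169 for each divisor in increasing order:
150^1 ≡ 150
150^2 ≡ 23
150^3 ≡ 70
150^4 ≡ 22
150^6 ≡ 168
150^12 ≡ 1
Hence ord(150) = 12.

12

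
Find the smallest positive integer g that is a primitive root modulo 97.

5

φ(97) = 97 − 1 = 96 = 2^5 · 3.
g is a primitive root iff g^(96/q) ≢ 1 (mod 97) for each prime q ∈ {2, 3}.
g = 2: 2^48 ≡ 1 — hits 1, so not a primitive root.
g = 3: 3^48 ≡ 1 — hits 1, so not a primitive root.
g = 4: 4^48 ≡ 1 — hits 1, so not a primitive root.
g = 5: 5^48 ≡ 96; 5^32 ≡ 35 — none is 1, so 5 is a primitive root.
Hence the least primitive root of 97 is 5.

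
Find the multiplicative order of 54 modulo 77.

The order of 54 must divide φ(77) = φ(7·11) = (7−1)·(11−1) = 6·10 = 60 = 2^2 · 3 · 5.
Divisors of 60: 1, 2, 3, 4, 5, 6, 10, 12, 15, 20, 30, 60.
Evaluate successive powers at the divisors of 60:
54^1 ≡ 54
54^2 ≡ 67
54^3 ≡ 76
54^4 ≡ 23
54^5 ≡ 10
54^6 ≡ 1
The smallest such exponent is 6, so the order of 54 is 6.

6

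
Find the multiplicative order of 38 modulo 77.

ord(38) | φ(77) = φ(7·11) = (7−1)·(11−1) = 6·10 = 60 = 2^2 · 3 · 5.
Divisors of 60: 1, 2, 3, 4, 5, 6, 10, 12, 15, 20, 30, 60.
Evaluate successive powers at the divisors of 60:
38^1 ≡ 38 (mod 77)
38^2 ≡ 58 (mod 77)
38^3 ≡ 48 (mod 77)
38^4 ≡ 53 (mod 77)
38^5 ≡ 12 (mod 77)
38^6 ≡ 71 (mod 77)
38^10 ≡ 67 (mod 77)
38^12 ≡ 36 (mod 77)
38^15 ≡ 34 (mod 77)
38^20 ≡ 23 (mod 77)
38^30 ≡ 1 (mod 77) ✓
Therefore the multiplicative order of 38 modulo 77 is 30.

30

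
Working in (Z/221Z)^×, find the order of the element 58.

48

The order of 58 must divide φ(221) = φ(13·17) = (13−1)·(17−1) = 12·16 = 192 = 2^6 · 3.
Divisors of 192: 1, 2, 3, 4, 6, 8, 12, 16, 24, 32, 48, 64, 96, 192.
Check 58^d mod 221 for each divisor in increasing order:
58^1 ≡ 58 (mod 221)
58^2 ≡ 49 (mod 221)
58^3 ≡ 190 (mod 221)
58^4 ≡ 191 (mod 221)
58^6 ≡ 77 (mod 221)
58^8 ≡ 16 (mod 221)
58^12 ≡ 183 (mod 221)
58^16 ≡ 35 (mod 221)
58^24 ≡ 118 (mod 221)
58^32 ≡ 120 (mod 221)
58^48 ≡ 1 (mod 221) ✓
Hence ord(58) = 48.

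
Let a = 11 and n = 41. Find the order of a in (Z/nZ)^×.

40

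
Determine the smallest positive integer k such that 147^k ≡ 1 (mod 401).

16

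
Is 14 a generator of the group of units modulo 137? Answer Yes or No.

φ(137) = 137 − 1 = 136 = 2^3 · 17.
It suffices to check that the order of 14 is not a proper divisor of 136: compute 14^(136/q) for q ∈ {2, 17}.
14^68 ≡ 1 (mod 137)  [q = 2: ≡ 1 ✗]
14^8 ≡ 122 (mod 137)  [q = 17: ≢ 1 ✓]
The check at q = 2 fails, so 14 generates a proper subgroup.

No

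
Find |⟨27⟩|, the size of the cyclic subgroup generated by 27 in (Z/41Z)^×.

8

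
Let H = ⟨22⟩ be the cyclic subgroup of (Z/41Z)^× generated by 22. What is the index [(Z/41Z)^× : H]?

By Lagrange's theorem, ord_41(22) divides φ(41) = 41 − 1 = 40 = 2^3 · 5.
Divisors of 40: 1, 2, 4, 5, 8, 10, 20, 40.
Check 22^d mod 41 for each divisor in increasing order:
22^1 ≡ 22 (mod 41)
22^2 ≡ 33 (mod 41)
22^4 ≡ 23 (mod 41)
22^5 ≡ 14 (mod 41)
22^8 ≡ 37 (mod 41)
22^10 ≡ 32 (mod 41)
22^20 ≡ 40 (mod 41)
22^40 ≡ 1 (mod 41) ✓
So ord_41(22) = 40, hence |⟨22⟩| = 40.
Index = |(Z/41Z)^×| / |⟨22⟩| = 40 / 40 = 1.

1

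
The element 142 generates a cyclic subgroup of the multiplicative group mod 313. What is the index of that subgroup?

8

ord(142) | φ(313) = 313 − 1 = 312 = 2^3 · 3 · 13.
Divisors of 312: 1, 2, 3, 4, 6, 8, 12, 13, 24, 26, 39, 52, 78, 104, 156, 312.
Evaluate successive powers at the divisors of 312:
142^1 ≡ 142 (mod 313)
142^2 ≡ 132 (mod 313)
142^3 ≡ 277 (mod 313)
142^4 ≡ 209 (mod 313)
142^6 ≡ 44 (mod 313)
142^8 ≡ 174 (mod 313)
142^12 ≡ 58 (mod 313)
142^13 ≡ 98 (mod 313)
142^24 ≡ 234 (mod 313)
142^26 ≡ 214 (mod 313)
142^39 ≡ 1 (mod 313) ✓
So ord_313(142) = 39, hence |⟨142⟩| = 39.
The index is φ(313) / ord(142) = 312 / 39 = 8.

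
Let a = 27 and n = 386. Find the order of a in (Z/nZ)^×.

The order of 27 must divide φ(386) = φ(2)·φ(193) = 1·192 = 192 = 2^6 · 3.
Divisors of 192: 1, 2, 3, 4, 6, 8, 12, 16, 24, 32, 48, 64, 96, 192.
Test each divisor d:
27^1 ≡ 27 (mod 386)
27^2 ≡ 343 (mod 386)
27^3 ≡ 383 (mod 386)
27^4 ≡ 305 (mod 386)
27^6 ≡ 9 (mod 386)
27^8 ≡ 385 (mod 386)
27^12 ≡ 81 (mod 386)
27^16 ≡ 1 (mod 386) ✓
Therefore the multiplicative order of 27 modulo 386 is 16.

16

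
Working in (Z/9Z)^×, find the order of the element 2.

6

Since 2 ∈ (Z/9Z)^×, its order divides φ(9) = φ(3^2) = 3·(3−1) = 6 = 2 · 3.
Divisors of 6: 1, 2, 3, 6.
Check 2^d mod 9 for each divisor in increasing order:
2^1 ≡ 2 (mod 9)
2^2 ≡ 4 (mod 9)
2^3 ≡ 8 (mod 9)
2^6 ≡ 1 (mod 9) ✓
Hence ord(2) = 6.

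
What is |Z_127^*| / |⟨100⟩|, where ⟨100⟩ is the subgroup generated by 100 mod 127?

6

Since 100 ∈ (Z/127Z)^×, its order divides φ(127) = 127 − 1 = 126 = 2 · 3^2 · 7.
Divisors of 126: 1, 2, 3, 6, 7, 9, 14, 18, 21, 42, 63, 126.
Evaluate successive powers at the divisors of 126:
100^1 ≡ 100 (mod 127)
100^2 ≡ 94 (mod 127)
100^3 ≡ 2 (mod 127)
100^6 ≡ 4 (mod 127)
100^7 ≡ 19 (mod 127)
100^9 ≡ 8 (mod 127)
100^14 ≡ 107 (mod 127)
100^18 ≡ 64 (mod 127)
100^21 ≡ 1 (mod 127) ✓
Thus |⟨100⟩| = ord(100) = 21.
Index = |(Z/127Z)^×| / |⟨100⟩| = 126 / 21 = 6.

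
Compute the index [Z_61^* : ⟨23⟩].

3

Since 23 ∈ (Z/61Z)^×, its order divides φ(61) = 61 − 1 = 60 = 2^2 · 3 · 5.
Divisors of 60: 1, 2, 3, 4, 5, 6, 10, 12, 15, 20, 30, 60.
Compute 23^d (mod 61) for the divisors d until we hit 1:
23^1 ≡ 23 (mod 61)
23^2 ≡ 41 (mod 61)
23^3 ≡ 28 (mod 61)
23^4 ≡ 34 (mod 61)
23^5 ≡ 50 (mod 61)
23^6 ≡ 52 (mod 61)
23^10 ≡ 60 (mod 61)
23^12 ≡ 20 (mod 61)
23^15 ≡ 11 (mod 61)
23^20 ≡ 1 (mod 61) ✓
The order of 23 is 20, so the subgroup it generates has 20 elements.
[(Z/61Z)^× : ⟨23⟩] = 60/20 = 3.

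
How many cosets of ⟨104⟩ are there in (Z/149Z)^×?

4

The order of 104 must divide φ(149) = 149 − 1 = 148 = 2^2 · 37.
Divisors of 148: 1, 2, 4, 37, 74, 148.
Evaluate successive powers at the divisors of 148:
104^1 ≡ 104 (mod 149)
104^2 ≡ 88 (mod 149)
104^4 ≡ 145 (mod 149)
104^37 ≡ 1 (mod 149) ✓
The order of 104 is 37, so the subgroup it generates has 37 elements.
[(Z/149Z)^× : ⟨104⟩] = 148/37 = 4.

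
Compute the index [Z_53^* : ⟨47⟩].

ord(47) | φ(53) = 53 − 1 = 52 = 2^2 · 13.
Divisors of 52: 1, 2, 4, 13, 26, 52.
Compute 47^d (mod 53) for the divisors d until we hit 1:
47^1 ≡ 47 (mod 53)
47^2 ≡ 36 (mod 53)
47^4 ≡ 24 (mod 53)
47^13 ≡ 1 (mod 53) ✓
Thus |⟨47⟩| = ord(47) = 13.
The index is φ(53) / ord(47) = 52 / 13 = 4.

4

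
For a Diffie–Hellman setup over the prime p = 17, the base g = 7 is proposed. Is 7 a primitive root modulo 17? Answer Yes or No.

φ(17) = 17 − 1 = 16 = 2^4.
It suffices to check that the order of 7 is not a proper divisor of 16: compute 7^(16/q) for q ∈ {2}.
7^8 ≡ 16 (mod 17)  [q = 2: ≢ 1 ✓]
None equal 1, so ord_17(7) = 16: 7 is a primitive root.

Yes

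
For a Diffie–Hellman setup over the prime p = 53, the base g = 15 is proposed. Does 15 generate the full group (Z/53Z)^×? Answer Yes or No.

No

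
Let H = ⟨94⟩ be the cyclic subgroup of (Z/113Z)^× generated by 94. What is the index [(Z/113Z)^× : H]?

1

Since 94 ∈ (Z/113Z)^×, its order divides φ(113) = 113 − 1 = 112 = 2^4 · 7.
Divisors of 112: 1, 2, 4, 7, 8, 14, 16, 28, 56, 112.
Test each divisor d:
94^1 ≡ 94 (mod 113)
94^2 ≡ 22 (mod 113)
94^4 ≡ 32 (mod 113)
94^7 ≡ 71 (mod 113)
94^8 ≡ 7 (mod 113)
94^14 ≡ 69 (mod 113)
94^16 ≡ 49 (mod 113)
94^28 ≡ 15 (mod 113)
94^56 ≡ 112 (mod 113)
94^112 ≡ 1 (mod 113) ✓
The order of 94 is 112, so the subgroup it generates has 112 elements.
The index is φ(113) / ord(94) = 112 / 112 = 1.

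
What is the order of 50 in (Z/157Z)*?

12

The order of 50 must divide φ(157) = 157 − 1 = 156 = 2^2 · 3 · 13.
Divisors of 156: 1, 2, 3, 4, 6, 12, 13, 26, 39, 52, 78, 156.
Check 50^d mod 157 for each divisor in increasing order:
50^1 ≡ 50 (mod 157)
50^2 ≡ 145 (mod 157)
50^3 ≡ 28 (mod 157)
50^4 ≡ 144 (mod 157)
50^6 ≡ 156 (mod 157)
50^12 ≡ 1 (mod 157) ✓
The smallest such exponent is 12, so the order of 50 is 12.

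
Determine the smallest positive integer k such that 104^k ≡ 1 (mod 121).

Since 104 ∈ (Z/121Z)^×, its order divides φ(121) = φ(11^2) = 11·(11−1) = 110 = 2 · 5 · 11.
Divisors of 110: 1, 2, 5, 10, 11, 22, 55, 110.
Compute 104^d (mod 121) for the divisors d until we hit 1:
104^1 ≡ 104 (mod 121)
104^2 ≡ 47 (mod 121)
104^5 ≡ 78 (mod 121)
104^10 ≡ 34 (mod 121)
104^11 ≡ 27 (mod 121)
104^22 ≡ 3 (mod 121)
104^55 ≡ 1 (mod 121) ✓
So ord_121(104) = 55.

55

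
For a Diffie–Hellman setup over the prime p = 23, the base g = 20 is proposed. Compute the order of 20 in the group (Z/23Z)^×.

22

ord(20) | φ(23) = 23 − 1 = 22 = 2 · 11.
Divisors of 22: 1, 2, 11, 22.
Compute 20^d (mod 23) for the divisors d until we hit 1:
20^1 ≡ 20
20^2 ≡ 9
20^11 ≡ 22
20^22 ≡ 1
Hence ord(20) = 22.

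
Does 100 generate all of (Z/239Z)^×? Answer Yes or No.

No

φ(239) = 239 − 1 = 238 = 2 · 7 · 17.
Test 100^(238/q) mod 239 for each prime factor q of 238:
100^119 ≡ 1 (mod 239)  [q = 2: ≡ 1 ✗]
100^34 ≡ 98 (mod 239)  [q = 7: ≢ 1 ✓]
100^14 ≡ 1 (mod 239)  [q = 17: ≡ 1 ✗]
Since 100^119 ≡ 1, the order of 100 divides 119 < 238, so 100 is not a primitive root.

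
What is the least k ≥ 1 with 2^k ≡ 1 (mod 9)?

6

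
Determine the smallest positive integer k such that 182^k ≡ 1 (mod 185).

36

ord(182) | φ(185) = φ(5·37) = (5−1)·(37−1) = 4·36 = 144 = 2^4 · 3^2.
Divisors of 144: 1, 2, 3, 4, 6, 8, 9, 12, 16, 18, 24, 36, 48, 72, 144.
Check 182^d mod 185 for each divisor in increasing order:
182^1 ≡ 182
182^2 ≡ 9
182^3 ≡ 158
182^4 ≡ 81
182^6 ≡ 174
182^8 ≡ 86
182^9 ≡ 112
182^12 ≡ 121
182^16 ≡ 181
182^18 ≡ 149
182^24 ≡ 26
182^36 ≡ 1
Therefore the multiplicative order of 182 modulo 185 is 36.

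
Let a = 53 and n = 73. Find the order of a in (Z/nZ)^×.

By Lagrange's theorem, ord_73(53) divides φ(73) = 73 − 1 = 72 = 2^3 · 3^2.
Divisors of 72: 1, 2, 3, 4, 6, 8, 9, 12, 18, 24, 36, 72.
Compute 53^d (mod 73) for the divisors d until we hit 1:
53^1 ≡ 53 (mod 73)
53^2 ≡ 35 (mod 73)
53^3 ≡ 30 (mod 73)
53^4 ≡ 57 (mod 73)
53^6 ≡ 24 (mod 73)
53^8 ≡ 37 (mod 73)
53^9 ≡ 63 (mod 73)
53^12 ≡ 65 (mod 73)
53^18 ≡ 27 (mod 73)
53^24 ≡ 64 (mod 73)
53^36 ≡ 72 (mod 73)
53^72 ≡ 1 (mod 73) ✓
So ord_73(53) = 72.

72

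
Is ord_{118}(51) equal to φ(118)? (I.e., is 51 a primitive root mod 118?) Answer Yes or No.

φ(118) = φ(2)·φ(59) = 1·58 = 58 = 2 · 29.
51 is a primitive root mod 118 iff 51^(φ(118)/q) ≢ 1 for every prime q | φ(118), i.e. q ∈ {2, 29}.
51^29 ≡ 1 (mod 118)  [q = 2: ≡ 1 ✗]
51^2 ≡ 5 (mod 118)  [q = 29: ≢ 1 ✓]
Since 51^29 ≡ 1, the order of 51 divides 29 < 58, so 51 is not a primitive root.

No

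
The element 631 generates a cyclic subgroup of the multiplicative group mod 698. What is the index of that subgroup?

6

ord(631) | φ(698) = φ(2)·φ(349) = 1·348 = 348 = 2^2 · 3 · 29.
Divisors of 348: 1, 2, 3, 4, 6, 12, 29, 58, 87, 116, 174, 348.
Evaluate successive powers at the divisors of 348:
631^1 ≡ 631 (mod 698)
631^2 ≡ 301 (mod 698)
631^3 ≡ 75 (mod 698)
631^4 ≡ 559 (mod 698)
631^6 ≡ 41 (mod 698)
631^12 ≡ 285 (mod 698)
631^29 ≡ 697 (mod 698)
631^58 ≡ 1 (mod 698) ✓
So ord_698(631) = 58, hence |⟨631⟩| = 58.
Index = |(Z/698Z)^×| / |⟨631⟩| = 348 / 58 = 6.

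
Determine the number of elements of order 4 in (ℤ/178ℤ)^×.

φ(178) = φ(2)·φ(89) = 1·88 = 88 = 2^3 · 11.
In a cyclic group of order 88, there are φ(d) elements of order d for each divisor d of 88, and zero for non-divisors.
4 = 2^2 divides 88, and φ(4) = 2.

2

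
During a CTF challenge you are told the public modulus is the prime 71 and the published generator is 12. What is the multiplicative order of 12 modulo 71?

The order of 12 must divide φ(71) = 71 − 1 = 70 = 2 · 5 · 7.
Divisors of 70: 1, 2, 5, 7, 10, 14, 35, 70.
Compute 12^d (mod 71) for the divisors d until we hit 1:
12^1 ≡ 12 (mod 71)
12^2 ≡ 2 (mod 71)
12^5 ≡ 48 (mod 71)
12^7 ≡ 25 (mod 71)
12^10 ≡ 32 (mod 71)
12^14 ≡ 57 (mod 71)
12^35 ≡ 1 (mod 71) ✓
Therefore the multiplicative order of 12 modulo 71 is 35.

35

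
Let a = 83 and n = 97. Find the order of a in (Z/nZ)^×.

The order of 83 must divide φ(97) = 97 − 1 = 96 = 2^5 · 3.
Divisors of 96: 1, 2, 3, 4, 6, 8, 12, 16, 24, 32, 48, 96.
Test each divisor d:
83^1 ≡ 83
83^2 ≡ 2
83^3 ≡ 69
83^4 ≡ 4
83^6 ≡ 8
83^8 ≡ 16
83^12 ≡ 64
83^16 ≡ 62
83^24 ≡ 22
83^32 ≡ 61
83^48 ≡ 96
83^96 ≡ 1
Hence ord(83) = 96.

96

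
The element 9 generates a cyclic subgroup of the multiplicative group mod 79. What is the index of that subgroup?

Since 9 ∈ (Z/79Z)^×, its order divides φ(79) = 79 − 1 = 78 = 2 · 3 · 13.
Divisors of 78: 1, 2, 3, 6, 13, 26, 39, 78.
Test each divisor d:
9^1 ≡ 9 (mod 79)
9^2 ≡ 2 (mod 79)
9^3 ≡ 18 (mod 79)
9^6 ≡ 8 (mod 79)
9^13 ≡ 23 (mod 79)
9^26 ≡ 55 (mod 79)
9^39 ≡ 1 (mod 79) ✓
The order of 9 is 39, so the subgroup it generates has 39 elements.
The index is φ(79) / ord(9) = 78 / 39 = 2.

2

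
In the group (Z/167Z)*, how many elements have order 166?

φ(167) = 167 − 1 = 166 = 2 · 83.
(Z/167Z)^× is cyclic (|G| = 166); a cyclic group of order m has exactly φ(d) elements of each order d | m, and none otherwise.
166 = 2 · 83 divides 166, and φ(166) = 82.

82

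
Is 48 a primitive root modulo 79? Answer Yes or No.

φ(79) = 79 − 1 = 78 = 2 · 3 · 13.
An element g generates (Z/79Z)^× iff g^(78/q) ≢ 1 (mod 79) for each prime q ∈ {2, 3, 13}.
48^39 ≡ 78 (mod 79)  [q = 2: ≢ 1 ✓]
48^26 ≡ 55 (mod 79)  [q = 3: ≢ 1 ✓]
48^6 ≡ 64 (mod 79)  [q = 13: ≢ 1 ✓]
Every test exponent gives a nontrivial residue, hence 48 generates the full group.

Yes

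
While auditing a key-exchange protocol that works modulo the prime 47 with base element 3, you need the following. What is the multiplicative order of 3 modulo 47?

23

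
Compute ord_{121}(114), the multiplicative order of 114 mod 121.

The order of 114 must divide φ(121) = φ(11^2) = 11·(11−1) = 110 = 2 · 5 · 11.
Divisors of 110: 1, 2, 5, 10, 11, 22, 55, 110.
Evaluate successive powers at the divisors of 110:
114^1 ≡ 114
114^2 ≡ 49
114^5 ≡ 12
114^10 ≡ 23
114^11 ≡ 81
114^22 ≡ 27
114^55 ≡ 1
Hence ord(114) = 55.

55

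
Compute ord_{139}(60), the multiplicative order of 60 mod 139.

46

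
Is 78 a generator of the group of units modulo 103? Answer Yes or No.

Yes

φ(103) = 103 − 1 = 102 = 2 · 3 · 17.
It suffices to check that the order of 78 is not a proper divisor of 102: compute 78^(102/q) for q ∈ {2, 3, 17}.
78^51 ≡ 102 (mod 103)  [q = 2: ≢ 1 ✓]
78^34 ≡ 46 (mod 103)  [q = 3: ≢ 1 ✓]
78^6 ≡ 34 (mod 103)  [q = 17: ≢ 1 ✓]
Every test exponent gives a nontrivial residue, hence 78 generates the full group.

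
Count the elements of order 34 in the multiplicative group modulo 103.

φ(103) = 103 − 1 = 102 = 2 · 3 · 17.
(Z/103Z)^× is cyclic (|G| = 102); a cyclic group of order m has exactly φ(d) elements of each order d | m, and none otherwise.
34 = 2 · 17 divides 102, and φ(34) = 16.

16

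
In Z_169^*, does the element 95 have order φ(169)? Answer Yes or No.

φ(169) = φ(13^2) = 13·(13−1) = 156 = 2^2 · 3 · 13.
Test 95^(156/q) mod 169 for each prime factor q of 156:
95^78 ≡ 1 (mod 169)  [q = 2: ≡ 1 ✗]
95^52 ≡ 22 (mod 169)  [q = 3: ≢ 1 ✓]
95^12 ≡ 14 (mod 169)  [q = 13: ≢ 1 ✓]
Since 95^78 ≡ 1, the order of 95 divides 78 < 156, so 95 is not a primitive root.

No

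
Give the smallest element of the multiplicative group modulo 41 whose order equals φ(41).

6

φ(41) = 41 − 1 = 40 = 2^3 · 5.
g is a primitive root iff g^(40/q) ≢ 1 (mod 41) for each prime q ∈ {2, 5}.
g = 2: 2^20 ≡ 1 — hits 1, so not a primitive root.
g = 3: 3^20 ≡ 40; 3^8 ≡ 1 — hits 1, so not a primitive root.
g = 4: 4^20 ≡ 1 — hits 1, so not a primitive root.
g = 5: 5^20 ≡ 1 — hits 1, so not a primitive root.
g = 6: 6^20 ≡ 40; 6^8 ≡ 10 — none is 1, so 6 is a primitive root.
So 6 is the smallest generator of (Z/41Z)^×.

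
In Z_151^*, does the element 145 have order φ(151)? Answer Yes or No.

No

φ(151) = 151 − 1 = 150 = 2 · 3 · 5^2.
145 is a primitive root mod 151 iff 145^(φ(151)/q) ≢ 1 for every prime q | φ(151), i.e. q ∈ {2, 3, 5}.
145^75 ≡ 1 (mod 151)  [q = 2: ≡ 1 ✗]
145^50 ≡ 32 (mod 151)  [q = 3: ≢ 1 ✓]
145^30 ≡ 59 (mod 151)  [q = 5: ≢ 1 ✓]
The check at q = 2 fails, so 145 generates a proper subgroup.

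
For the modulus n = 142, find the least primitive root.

φ(142) = φ(2)·φ(71) = 1·70 = 70 = 2 · 5 · 7.
g is a primitive root iff g^(70/q) ≢ 1 (mod 142) for each prime q ∈ {2, 5, 7}.
g = 2: gcd(2, 142) = 2 > 1, not a unit — skip.
g = 3: 3^35 ≡ 1 — hits 1, so not a primitive root.
g = 4: gcd(4, 142) = 2 > 1, not a unit — skip.
g = 5: 5^35 ≡ 1 — hits 1, so not a primitive root.
g = 6: gcd(6, 142) = 2 > 1, not a unit — skip.
g = 7: 7^35 ≡ 141; 7^14 ≡ 125; 7^10 ≡ 45 — none is 1, so 7 is a primitive root.
Hence the least primitive root of 142 is 7.

7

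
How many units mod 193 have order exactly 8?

4

φ(193) = 193 − 1 = 192 = 2^6 · 3.
(Z/193Z)^× is cyclic (|G| = 192); a cyclic group of order m has exactly φ(d) elements of each order d | m, and none otherwise.
8 = 2^3 divides 192, and φ(8) = 4.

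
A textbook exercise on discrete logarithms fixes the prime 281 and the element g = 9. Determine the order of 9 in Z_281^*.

140

Since 9 ∈ (Z/281Z)^×, its order divides φ(281) = 281 − 1 = 280 = 2^3 · 5 · 7.
Divisors of 280: 1, 2, 4, 5, 7, 8, 10, 14, 20, 28, 35, 40, 56, 70, 140, 280.
Check 9^d mod 281 for each divisor in increasing order:
9^1 ≡ 9
9^2 ≡ 81
9^4 ≡ 98
9^5 ≡ 39
9^7 ≡ 68
9^8 ≡ 50
9^10 ≡ 116
9^14 ≡ 128
9^20 ≡ 249
9^28 ≡ 86
9^35 ≡ 228
9^40 ≡ 181
9^56 ≡ 90
9^70 ≡ 280
9^140 ≡ 1
Hence ord(9) = 140.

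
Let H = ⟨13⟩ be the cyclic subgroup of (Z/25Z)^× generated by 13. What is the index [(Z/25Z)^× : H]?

The order of 13 must divide φ(25) = φ(5^2) = 5·(5−1) = 20 = 2^2 · 5.
Divisors of 20: 1, 2, 4, 5, 10, 20.
Evaluate successive powers at the divisors of 20:
13^1 ≡ 13 (mod 25)
13^2 ≡ 19 (mod 25)
13^4 ≡ 11 (mod 25)
13^5 ≡ 18 (mod 25)
13^10 ≡ 24 (mod 25)
13^20 ≡ 1 (mod 25) ✓
The order of 13 is 20, so the subgroup it generates has 20 elements.
[(Z/25Z)^× : ⟨13⟩] = 20/20 = 1.

1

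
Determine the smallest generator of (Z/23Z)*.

φ(23) = 23 − 1 = 22 = 2 · 11.
g is a primitive root iff g^(22/q) ≢ 1 (mod 23) for each prime q ∈ {2, 11}.
g = 2: 2^11 ≡ 1 — hits 1, so not a primitive root.
g = 3: 3^11 ≡ 1 — hits 1, so not a primitive root.
g = 4: 4^11 ≡ 1 — hits 1, so not a primitive root.
g = 5: 5^11 ≡ 22; 5^2 ≡ 2 — none is 1, so 5 is a primitive root.
Hence the least primitive root of 23 is 5.

5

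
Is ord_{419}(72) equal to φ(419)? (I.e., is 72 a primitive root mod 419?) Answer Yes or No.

Yes

φ(419) = 419 − 1 = 418 = 2 · 11 · 19.
72 is a primitive root mod 419 iff 72^(φ(419)/q) ≢ 1 for every prime q | φ(419), i.e. q ∈ {2, 11, 19}.
72^209 ≡ 418 (mod 419)  [q = 2: ≢ 1 ✓]
72^38 ≡ 169 (mod 419)  [q = 11: ≢ 1 ✓]
72^22 ≡ 215 (mod 419)  [q = 19: ≢ 1 ✓]
All checks pass, so 72 has order 418 and is a primitive root modulo 419.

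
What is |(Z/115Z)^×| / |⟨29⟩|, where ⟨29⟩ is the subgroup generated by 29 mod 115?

By Lagrange's theorem, ord_115(29) divides φ(115) = φ(5·23) = (5−1)·(23−1) = 4·22 = 88 = 2^3 · 11.
Divisors of 88: 1, 2, 4, 8, 11, 22, 44, 88.
Test each divisor d:
29^1 ≡ 29 (mod 115)
29^2 ≡ 36 (mod 115)
29^4 ≡ 31 (mod 115)
29^8 ≡ 41 (mod 115)
29^11 ≡ 24 (mod 115)
29^22 ≡ 1 (mod 115) ✓
So ord_115(29) = 22, hence |⟨29⟩| = 22.
[(Z/115Z)^× : ⟨29⟩] = 88/22 = 4.

4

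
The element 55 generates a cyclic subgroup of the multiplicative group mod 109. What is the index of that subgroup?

The order of 55 must divide φ(109) = 109 − 1 = 108 = 2^2 · 3^3.
Divisors of 108: 1, 2, 3, 4, 6, 9, 12, 18, 27, 36, 54, 108.
Check 55^d mod 109 for each divisor in increasing order:
55^1 ≡ 55
55^2 ≡ 82
55^3 ≡ 41
55^4 ≡ 75
55^6 ≡ 46
55^9 ≡ 33
55^12 ≡ 45
55^18 ≡ 108
55^27 ≡ 76
55^36 ≡ 1
The order of 55 is 36, so the subgroup it generates has 36 elements.
The index is φ(109) / ord(55) = 108 / 36 = 3.

3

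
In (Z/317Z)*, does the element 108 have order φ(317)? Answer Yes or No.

Yes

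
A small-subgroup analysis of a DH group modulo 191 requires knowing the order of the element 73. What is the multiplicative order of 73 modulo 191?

190

Since 73 ∈ (Z/191Z)^×, its order divides φ(191) = 191 − 1 = 190 = 2 · 5 · 19.
Divisors of 190: 1, 2, 5, 10, 19, 38, 95, 190.
Check 73^d mod 191 for each divisor in increasing order:
73^1 ≡ 73
73^2 ≡ 172
73^5 ≡ 186
73^10 ≡ 25
73^19 ≡ 142
73^38 ≡ 109
73^95 ≡ 190
73^190 ≡ 1
The smallest such exponent is 190, so the order of 73 is 190.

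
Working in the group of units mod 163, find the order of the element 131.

ord(131) | φ(163) = 163 − 1 = 162 = 2 · 3^4.
Divisors of 162: 1, 2, 3, 6, 9, 18, 27, 54, 81, 162.
Compute 131^d (mod 163) for the divisors d until we hit 1:
131^1 ≡ 131
131^2 ≡ 46
131^3 ≡ 158
131^6 ≡ 25
131^9 ≡ 38
131^18 ≡ 140
131^27 ≡ 104
131^54 ≡ 58
131^81 ≡ 1
The smallest such exponent is 81, so the order of 131 is 81.

81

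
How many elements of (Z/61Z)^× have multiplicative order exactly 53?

0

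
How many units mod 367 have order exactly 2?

1

φ(367) = 367 − 1 = 366 = 2 · 3 · 61.
(Z/367Z)^× is cyclic (|G| = 366); a cyclic group of order m has exactly φ(d) elements of each order d | m, and none otherwise.
2 | 366, and φ(2) = 2 − 1 = 1.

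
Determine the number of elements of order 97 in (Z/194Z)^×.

0

φ(194) = φ(2)·φ(97) = 1·96 = 96 = 2^5 · 3.
In a cyclic group of order 96, there are φ(d) elements of order d for each divisor d of 96, and zero for non-divisors.
Here 96 is not a multiple of 97, so there are no elements of order 97.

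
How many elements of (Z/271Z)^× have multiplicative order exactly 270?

72

φ(271) = 271 − 1 = 270 = 2 · 3^3 · 5.
In a cyclic group of order 270, there are φ(d) elements of order d for each divisor d of 270, and zero for non-divisors.
270 = 2 · 3^3 · 5 divides 270, and φ(270) = 72.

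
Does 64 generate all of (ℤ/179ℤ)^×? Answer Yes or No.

φ(179) = 179 − 1 = 178 = 2 · 89.
An element g generates (Z/179Z)^× iff g^(178/q) ≢ 1 (mod 179) for each prime q ∈ {2, 89}.
64^89 ≡ 1 (mod 179)  [q = 2: ≡ 1 ✗]
64^2 ≡ 158 (mod 179)  [q = 89: ≢ 1 ✓]
The check at q = 2 fails, so 64 generates a proper subgroup.

No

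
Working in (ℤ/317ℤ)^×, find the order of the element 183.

ord(183) | φ(317) = 317 − 1 = 316 = 2^2 · 79.
Divisors of 316: 1, 2, 4, 79, 158, 316.
Test each divisor d:
183^1 ≡ 183 (mod 317)
183^2 ≡ 204 (mod 317)
183^4 ≡ 89 (mod 317)
183^79 ≡ 114 (mod 317)
183^158 ≡ 316 (mod 317)
183^316 ≡ 1 (mod 317) ✓
The smallest such exponent is 316, so the order of 183 is 316.

316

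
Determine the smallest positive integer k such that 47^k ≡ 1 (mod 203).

By Lagrange's theorem, ord_203(47) divides φ(203) = φ(7·29) = (7−1)·(29−1) = 6·28 = 168 = 2^3 · 3 · 7.
Divisors of 168: 1, 2, 3, 4, 6, 7, 8, 12, 14, 21, 24, 28, 42, 56, 84, 168.
Check 47^d mod 203 for each divisor in increasing order:
47^1 ≡ 47
47^2 ≡ 179
47^3 ≡ 90
47^4 ≡ 170
47^6 ≡ 183
47^7 ≡ 75
47^8 ≡ 74
47^12 ≡ 197
47^14 ≡ 144
47^21 ≡ 41
47^24 ≡ 36
47^28 ≡ 30
47^42 ≡ 57
47^56 ≡ 88
47^84 ≡ 1
Hence ord(47) = 84.

84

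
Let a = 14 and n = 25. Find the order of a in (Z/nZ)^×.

By Lagrange's theorem, ord_25(14) divides φ(25) = φ(5^2) = 5·(5−1) = 20 = 2^2 · 5.
Divisors of 20: 1, 2, 4, 5, 10, 20.
Evaluate successive powers at the divisors of 20:
14^1 ≡ 14
14^2 ≡ 21
14^4 ≡ 16
14^5 ≡ 24
14^10 ≡ 1
Hence ord(14) = 10.

10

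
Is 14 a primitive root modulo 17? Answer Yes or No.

Yes

φ(17) = 17 − 1 = 16 = 2^4.
An element g generates (Z/17Z)^× iff g^(16/q) ≢ 1 (mod 17) for each prime q ∈ {2}.
14^8 ≡ 16 (mod 17)  [q = 2: ≢ 1 ✓]
All checks pass, so 14 has order 16 and is a primitive root modulo 17.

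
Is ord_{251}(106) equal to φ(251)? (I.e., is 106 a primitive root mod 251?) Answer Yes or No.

φ(251) = 251 − 1 = 250 = 2 · 5^3.
Test 106^(250/q) mod 251 for each prime factor q of 250:
106^125 ≡ 1 (mod 251)  [q = 2: ≡ 1 ✗]
106^50 ≡ 113 (mod 251)  [q = 5: ≢ 1 ✓]
106^125 ≡ 1 shows ord(106) | 125, strictly less than φ(251); not a primitive root.

No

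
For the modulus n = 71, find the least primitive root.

7

φ(71) = 71 − 1 = 70 = 2 · 5 · 7.
g is a primitive root iff g^(70/q) ≢ 1 (mod 71) for each prime q ∈ {2, 5, 7}.
g = 2: 2^35 ≡ 1 — hits 1, so not a primitive root.
g = 3: 3^35 ≡ 1 — hits 1, so not a primitive root.
g = 4: 4^35 ≡ 1 — hits 1, so not a primitive root.
g = 5: 5^35 ≡ 1 — hits 1, so not a primitive root.
g = 6: 6^35 ≡ 1 — hits 1, so not a primitive root.
g = 7: 7^35 ≡ 70; 7^14 ≡ 54; 7^10 ≡ 45 — none is 1, so 7 is a primitive root.
Hence the least primitive root of 71 is 7.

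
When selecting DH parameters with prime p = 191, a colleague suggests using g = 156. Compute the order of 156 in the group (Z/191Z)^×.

ord(156) | φ(191) = 191 − 1 = 190 = 2 · 5 · 19.
Divisors of 190: 1, 2, 5, 10, 19, 38, 95, 190.
Evaluate successive powers at the divisors of 190:
156^1 ≡ 156 (mod 191)
156^2 ≡ 79 (mod 191)
156^5 ≡ 69 (mod 191)
156^10 ≡ 177 (mod 191)
156^19 ≡ 109 (mod 191)
156^38 ≡ 39 (mod 191)
156^95 ≡ 1 (mod 191) ✓
So ord_191(156) = 95.

95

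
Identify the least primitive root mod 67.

2

φ(67) = 67 − 1 = 66 = 2 · 3 · 11.
Test candidates g = 2, 3, … against the prime factors q ∈ {2, 3, 11} of φ(67): g is a generator iff g^(66/q) ≢ 1 for every such q.
g = 2: 2^33 ≡ 66; 2^22 ≡ 37; 2^6 ≡ 64 — none is 1, so 2 is a primitive root.
The smallest primitive root modulo 67 is 2.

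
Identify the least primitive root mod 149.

2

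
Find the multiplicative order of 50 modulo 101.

100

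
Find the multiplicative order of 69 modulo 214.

53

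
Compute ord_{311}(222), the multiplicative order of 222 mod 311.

62

Since 222 ∈ (Z/311Z)^×, its order divides φ(311) = 311 − 1 = 310 = 2 · 5 · 31.
Divisors of 310: 1, 2, 5, 10, 31, 62, 155, 310.
Evaluate successive powers at the divisors of 310:
222^1 ≡ 222 (mod 311)
222^2 ≡ 146 (mod 311)
222^5 ≡ 287 (mod 311)
222^10 ≡ 265 (mod 311)
222^31 ≡ 310 (mod 311)
222^62 ≡ 1 (mod 311) ✓
The smallest such exponent is 62, so the order of 222 is 62.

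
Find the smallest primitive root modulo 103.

5

φ(103) = 103 − 1 = 102 = 2 · 3 · 17.
Test candidates g = 2, 3, … against the prime factors q ∈ {2, 3, 17} of φ(103): g is a generator iff g^(102/q) ≢ 1 for every such q.
g = 2: 2^51 ≡ 1 — hits 1, so not a primitive root.
g = 3: 3^51 ≡ 102; 3^34 ≡ 1 — hits 1, so not a primitive root.
g = 4: 4^51 ≡ 1 — hits 1, so not a primitive root.
g = 5: 5^51 ≡ 102; 5^34 ≡ 56; 5^6 ≡ 72 — none is 1, so 5 is a primitive root.
Hence the least primitive root of 103 is 5.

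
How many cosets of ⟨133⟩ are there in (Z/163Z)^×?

18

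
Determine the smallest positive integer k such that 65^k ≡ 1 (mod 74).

18

ord(65) | φ(74) = φ(2)·φ(37) = 1·36 = 36 = 2^2 · 3^2.
Divisors of 36: 1, 2, 3, 4, 6, 9, 12, 18, 36.
Compute 65^d (mod 74) for the divisors d until we hit 1:
65^1 ≡ 65 (mod 74)
65^2 ≡ 7 (mod 74)
65^3 ≡ 11 (mod 74)
65^4 ≡ 49 (mod 74)
65^6 ≡ 47 (mod 74)
65^9 ≡ 73 (mod 74)
65^12 ≡ 63 (mod 74)
65^18 ≡ 1 (mod 74) ✓
The smallest such exponent is 18, so the order of 65 is 18.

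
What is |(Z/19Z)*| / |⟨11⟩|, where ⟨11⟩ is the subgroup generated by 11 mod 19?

6

ord(11) | φ(19) = 19 − 1 = 18 = 2 · 3^2.
Divisors of 18: 1, 2, 3, 6, 9, 18.
Evaluate successive powers at the divisors of 18:
11^1 ≡ 11
11^2 ≡ 7
11^3 ≡ 1
So ord_19(11) = 3, hence |⟨11⟩| = 3.
[(Z/19Z)^× : ⟨11⟩] = 18/3 = 6.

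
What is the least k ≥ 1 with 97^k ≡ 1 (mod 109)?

By Lagrange's theorem, ord_109(97) divides φ(109) = 109 − 1 = 108 = 2^2 · 3^3.
Divisors of 108: 1, 2, 3, 4, 6, 9, 12, 18, 27, 36, 54, 108.
Check 97^d mod 109 for each divisor in increasing order:
97^1 ≡ 97
97^2 ≡ 35
97^3 ≡ 16
97^4 ≡ 26
97^6 ≡ 38
97^9 ≡ 63
97^12 ≡ 27
97^18 ≡ 45
97^27 ≡ 1
So ord_109(97) = 27.

27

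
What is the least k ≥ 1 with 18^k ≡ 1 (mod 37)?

36

ord(18) | φ(37) = 37 − 1 = 36 = 2^2 · 3^2.
Divisors of 36: 1, 2, 3, 4, 6, 9, 12, 18, 36.
Compute 18^d (mod 37) for the divisors d until we hit 1:
18^1 ≡ 18 (mod 37)
18^2 ≡ 28 (mod 37)
18^3 ≡ 23 (mod 37)
18^4 ≡ 7 (mod 37)
18^6 ≡ 11 (mod 37)
18^9 ≡ 31 (mod 37)
18^12 ≡ 10 (mod 37)
18^18 ≡ 36 (mod 37)
18^36 ≡ 1 (mod 37) ✓
The smallest such exponent is 36, so the order of 18 is 36.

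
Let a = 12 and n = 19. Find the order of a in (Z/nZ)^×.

6

The order of 12 must divide φ(19) = 19 − 1 = 18 = 2 · 3^2.
Divisors of 18: 1, 2, 3, 6, 9, 18.
Compute 12^d (mod 19) for the divisors d until we hit 1:
12^1 ≡ 12 (mod 19)
12^2 ≡ 11 (mod 19)
12^3 ≡ 18 (mod 19)
12^6 ≡ 1 (mod 19) ✓
The smallest such exponent is 6, so the order of 12 is 6.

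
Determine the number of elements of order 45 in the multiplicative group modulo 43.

φ(43) = 43 − 1 = 42 = 2 · 3 · 7.
In a cyclic group of order 42, there are φ(d) elements of order d for each divisor d of 42, and zero for non-divisors.
Here 42 is not a multiple of 45, so there are no elements of order 45.

0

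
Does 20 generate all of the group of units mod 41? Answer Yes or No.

No

φ(41) = 41 − 1 = 40 = 2^3 · 5.
An element g generates (Z/41Z)^× iff g^(40/q) ≢ 1 (mod 41) for each prime q ∈ {2, 5}.
20^20 ≡ 1 (mod 41)  [q = 2: ≡ 1 ✗]
20^8 ≡ 37 (mod 41)  [q = 5: ≢ 1 ✓]
Since 20^20 ≡ 1, the order of 20 divides 20 < 40, so 20 is not a primitive root.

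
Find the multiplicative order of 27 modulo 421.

35

Since 27 ∈ (Z/421Z)^×, its order divides φ(421) = 421 − 1 = 420 = 2^2 · 3 · 5 · 7.
Divisors of 420: 1, 2, 3, 4, 5, 6, 7, 10, 12, 14, 15, 20, 21, 28, 30, 35, 42, 60, 70, 84, 105, 140, 210, 420.
Check 27^d mod 421 for each divisor in increasing order:
27^1 ≡ 27 (mod 421)
27^2 ≡ 308 (mod 421)
27^3 ≡ 317 (mod 421)
27^4 ≡ 139 (mod 421)
27^5 ≡ 385 (mod 421)
27^6 ≡ 291 (mod 421)
27^7 ≡ 279 (mod 421)
27^10 ≡ 33 (mod 421)
27^12 ≡ 60 (mod 421)
27^14 ≡ 377 (mod 421)
27^15 ≡ 75 (mod 421)
27^20 ≡ 247 (mod 421)
27^21 ≡ 354 (mod 421)
27^28 ≡ 252 (mod 421)
27^30 ≡ 152 (mod 421)
27^35 ≡ 1 (mod 421) ✓
The smallest such exponent is 35, so the order of 27 is 35.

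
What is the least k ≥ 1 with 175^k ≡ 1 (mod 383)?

191

Since 175 ∈ (Z/383Z)^×, its order divides φ(383) = 383 − 1 = 382 = 2 · 191.
Divisors of 382: 1, 2, 191, 382.
Compute 175^d (mod 383) for the divisors d until we hit 1:
175^1 ≡ 175 (mod 383)
175^2 ≡ 368 (mod 383)
175^191 ≡ 1 (mod 383) ✓
Hence ord(175) = 191.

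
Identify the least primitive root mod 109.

φ(109) = 109 − 1 = 108 = 2^2 · 3^3.
g is a primitive root iff g^(108/q) ≢ 1 (mod 109) for each prime q ∈ {2, 3}.
g = 2: 2^54 ≡ 108; 2^36 ≡ 1 — hits 1, so not a primitive root.
g = 3: 3^54 ≡ 1 — hits 1, so not a primitive root.
g = 4: 4^54 ≡ 1 — hits 1, so not a primitive root.
g = 5: 5^54 ≡ 1 — hits 1, so not a primitive root.
g = 6: 6^54 ≡ 108; 6^36 ≡ 63 — none is 1, so 6 is a primitive root.
Hence the least primitive root of 109 is 6.

6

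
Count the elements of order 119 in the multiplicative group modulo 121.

φ(121) = φ(11^2) = 11·(11−1) = 110 = 2 · 5 · 11.
(Z/121Z)^× is cyclic (|G| = 110); a cyclic group of order m has exactly φ(d) elements of each order d | m, and none otherwise.
119 does not divide 110, so no element of (Z/121Z)^× has order 119.

0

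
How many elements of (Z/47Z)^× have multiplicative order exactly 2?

1

φ(47) = 47 − 1 = 46 = 2 · 23.
Since (Z/47Z)^× is cyclic of order 46, the number of elements of order d is φ(d) when d | 46 and 0 otherwise.
2 | 46, and φ(2) = 2 − 1 = 1.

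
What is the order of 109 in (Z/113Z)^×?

ord(109) | φ(113) = 113 − 1 = 112 = 2^4 · 7.
Divisors of 112: 1, 2, 4, 7, 8, 14, 16, 28, 56, 112.
Compute 109^d (mod 113) for the divisors d until we hit 1:
109^1 ≡ 109 (mod 113)
109^2 ≡ 16 (mod 113)
109^4 ≡ 30 (mod 113)
109^7 ≡ 1 (mod 113) ✓
So ord_113(109) = 7.

7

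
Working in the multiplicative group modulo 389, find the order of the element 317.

388

The order of 317 must divide φ(389) = 389 − 1 = 388 = 2^2 · 97.
Divisors of 388: 1, 2, 4, 97, 194, 388.
Test each divisor d:
317^1 ≡ 317 (mod 389)
317^2 ≡ 127 (mod 389)
317^4 ≡ 180 (mod 389)
317^97 ≡ 274 (mod 389)
317^194 ≡ 388 (mod 389)
317^388 ≡ 1 (mod 389) ✓
Hence ord(317) = 388.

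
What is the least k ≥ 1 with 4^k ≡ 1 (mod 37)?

By Lagrange's theorem, ord_37(4) divides φ(37) = 37 − 1 = 36 = 2^2 · 3^2.
Divisors of 36: 1, 2, 3, 4, 6, 9, 12, 18, 36.
Evaluate successive powers at the divisors of 36:
4^1 ≡ 4 (mod 37)
4^2 ≡ 16 (mod 37)
4^3 ≡ 27 (mod 37)
4^4 ≡ 34 (mod 37)
4^6 ≡ 26 (mod 37)
4^9 ≡ 36 (mod 37)
4^12 ≡ 10 (mod 37)
4^18 ≡ 1 (mod 37) ✓
The smallest such exponent is 18, so the order of 4 is 18.

18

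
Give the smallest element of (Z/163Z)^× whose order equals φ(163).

2

φ(163) = 163 − 1 = 162 = 2 · 3^4.
g is a primitive root iff g^(162/q) ≢ 1 (mod 163) for each prime q ∈ {2, 3}.
g = 2: 2^81 ≡ 162; 2^54 ≡ 104 — none is 1, so 2 is a primitive root.
The smallest primitive root modulo 163 is 2.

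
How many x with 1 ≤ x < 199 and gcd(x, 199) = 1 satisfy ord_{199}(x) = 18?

6

φ(199) = 199 − 1 = 198 = 2 · 3^2 · 11.
(Z/199Z)^× is cyclic (|G| = 198); a cyclic group of order m has exactly φ(d) elements of each order d | m, and none otherwise.
18 = 2 · 3^2 divides 198, and φ(18) = 6.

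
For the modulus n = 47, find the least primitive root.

φ(47) = 47 − 1 = 46 = 2 · 23.
Test candidates g = 2, 3, … against the prime factors q ∈ {2, 23} of φ(47): g is a generator iff g^(46/q) ≢ 1 for every such q.
g = 2: 2^23 ≡ 1 — hits 1, so not a primitive root.
g = 3: 3^23 ≡ 1 — hits 1, so not a primitive root.
g = 4: 4^23 ≡ 1 — hits 1, so not a primitive root.
g = 5: 5^23 ≡ 46; 5^2 ≡ 25 — none is 1, so 5 is a primitive root.
The smallest primitive root modulo 47 is 5.

5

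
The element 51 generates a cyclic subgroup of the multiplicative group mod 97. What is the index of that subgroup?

ord(51) | φ(97) = 97 − 1 = 96 = 2^5 · 3.
Divisors of 96: 1, 2, 3, 4, 6, 8, 12, 16, 24, 32, 48, 96.
Check 51^d mod 97 for each divisor in increasing order:
51^1 ≡ 51
51^2 ≡ 79
51^3 ≡ 52
51^4 ≡ 33
51^6 ≡ 85
51^8 ≡ 22
51^12 ≡ 47
51^16 ≡ 96
51^24 ≡ 75
51^32 ≡ 1
Thus |⟨51⟩| = ord(51) = 32.
Index = |(Z/97Z)^×| / |⟨51⟩| = 96 / 32 = 3.

3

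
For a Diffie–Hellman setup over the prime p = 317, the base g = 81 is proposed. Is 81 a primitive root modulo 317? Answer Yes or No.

No

φ(317) = 317 − 1 = 316 = 2^2 · 79.
An element g generates (Z/317Z)^× iff g^(316/q) ≢ 1 (mod 317) for each prime q ∈ {2, 79}.
81^158 ≡ 1 (mod 317)  [q = 2: ≡ 1 ✗]
81^4 ≡ 23 (mod 317)  [q = 79: ≢ 1 ✓]
The check at q = 2 fails, so 81 generates a proper subgroup.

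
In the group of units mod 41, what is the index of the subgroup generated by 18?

ord(18) | φ(41) = 41 − 1 = 40 = 2^3 · 5.
Divisors of 40: 1, 2, 4, 5, 8, 10, 20, 40.
Test each divisor d:
18^1 ≡ 18
18^2 ≡ 37
18^4 ≡ 16
18^5 ≡ 1
The order of 18 is 5, so the subgroup it generates has 5 elements.
[(Z/41Z)^× : ⟨18⟩] = 40/5 = 8.

8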